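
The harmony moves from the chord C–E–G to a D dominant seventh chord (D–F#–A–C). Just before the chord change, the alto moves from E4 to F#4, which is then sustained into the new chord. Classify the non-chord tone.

F#4 is an anticipation.

The harmony at that moment is C major triad (C, E, G); F#4 is not a chord tone.
It is approached by step up from E4 and then sustained as the same pitch into the next harmony.
Arriving early and becoming a chord tone when the harmony changes — an anticipation.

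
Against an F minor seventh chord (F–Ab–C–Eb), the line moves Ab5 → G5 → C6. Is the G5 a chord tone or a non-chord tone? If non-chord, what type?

Non-chord tone — an escape tone.

The harmony at that moment is F minor seventh chord (F, Ab, C, Eb); G5 is not a chord tone.
It is approached by step down from Ab5 and left by leap up to C6.
Step in, leap out — an escape tone.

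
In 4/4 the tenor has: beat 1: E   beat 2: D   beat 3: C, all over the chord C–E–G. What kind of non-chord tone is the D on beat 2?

Passing tone.

The harmony at that moment is C major triad (C, E, G); D is not a chord tone.
It is approached by step down from E and left by step down to C.
Step in, step out in the same direction — a passing tone.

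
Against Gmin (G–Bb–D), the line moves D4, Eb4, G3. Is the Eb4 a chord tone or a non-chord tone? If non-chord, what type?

The harmony at that moment is G minor triad (G, Bb, D); Eb4 is not a chord tone.
It is approached by step up from D4 and left by leap down to G3.
Step in, leap out — an escape tone.

Non-chord tone — an escape tone.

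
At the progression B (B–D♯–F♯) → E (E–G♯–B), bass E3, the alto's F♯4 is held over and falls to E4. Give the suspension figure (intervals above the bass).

At the second chord the bass is E3. The suspended F♯4 lies a ninth above the bass; after resolving down by step to E4, the interval above the bass becomes an octave.
Suspension figures are named by those two intervals: 9–8.

9–8 suspension.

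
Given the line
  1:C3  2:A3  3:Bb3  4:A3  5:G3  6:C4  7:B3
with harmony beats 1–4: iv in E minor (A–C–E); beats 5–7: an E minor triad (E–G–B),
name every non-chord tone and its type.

Bb3 (beat 3) — neighbor tone; C4 (beat 6) — appoggiatura.

The harmony at that moment is A minor triad (A, C, E); Bb3 is not a chord tone.
It is approached by step up from A3 and left by step down to A3.
Step away and step back to the same note — a neighbor tone (upper neighbor).
The harmony at that moment is E minor triad (E, G, B); C4 is not a chord tone.
It is approached by leap up from G3 and left by step down to B3.
Leap in, step out — an appoggiatura.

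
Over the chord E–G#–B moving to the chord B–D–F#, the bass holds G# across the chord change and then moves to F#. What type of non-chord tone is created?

The harmony at that moment is B minor triad (B, D, F#); G# is not a chord tone.
It is held over (the same pitch as the preceding G#) and left by step down to F#.
Held over from the previous chord and resolving down by step — a suspension.

G# is a suspension.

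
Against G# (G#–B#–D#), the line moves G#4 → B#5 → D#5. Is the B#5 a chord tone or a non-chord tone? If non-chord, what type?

G# major triad contains G#, B#, D#; B# is the third, so it is a chord tone.

Chord tone (the third of G# major triad).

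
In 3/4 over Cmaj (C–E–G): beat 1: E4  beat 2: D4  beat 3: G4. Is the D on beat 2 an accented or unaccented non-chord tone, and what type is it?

The harmony at that moment is C major triad (C, E, G); D4 is not a chord tone.
It is approached by step down from E4 and left by leap up to G4.
Step in, leap out — an escape tone.
It falls on a weak beat, so it is unaccented.

Unaccented escape tone.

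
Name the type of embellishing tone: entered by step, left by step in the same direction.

Passing tone.

Approach: by step. Departure: by step, continuing in the same direction.
Stepwise on both sides with no change of direction means the note fills in the space between two different chord tones — a passing tone. (Had it turned back to its starting note it would be a neighbor tone instead.)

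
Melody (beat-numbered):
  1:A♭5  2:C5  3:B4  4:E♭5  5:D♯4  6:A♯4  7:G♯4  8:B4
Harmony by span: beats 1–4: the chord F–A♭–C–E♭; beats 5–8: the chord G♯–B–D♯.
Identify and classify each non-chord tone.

The harmony at that moment is F minor seventh chord (F, A♭, C, E♭); B4 is not a chord tone.
It is approached by step down from C5 and left by leap up to E♭5.
Step in, leap out — an escape tone.
The harmony at that moment is G♯ minor triad (G♯, B, D♯); A♯4 is not a chord tone.
It is approached by leap up from D♯4 and left by step down to G♯4.
Leap in, step out — an appoggiatura.

B4 (beat 3) — escape tone; A♯4 (beat 6) — appoggiatura.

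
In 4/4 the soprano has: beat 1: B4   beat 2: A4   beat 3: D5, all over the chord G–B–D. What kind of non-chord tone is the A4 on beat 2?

The harmony at that moment is G major triad (G, B, D); A4 is not a chord tone.
It is approached by step down from B4 and left by leap up to D5.
Step in, leap out, on a weak beat — an escape tone.

Escape tone.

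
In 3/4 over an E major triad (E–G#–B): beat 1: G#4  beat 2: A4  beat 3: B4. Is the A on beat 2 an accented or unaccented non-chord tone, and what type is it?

The harmony at that moment is E major triad (E, G#, B); A4 is not a chord tone.
It is approached by step up from G#4 and left by step up to B4.
Step in, step out in the same direction — a passing tone.
It falls on a weak beat, so it is unaccented.

Unaccented passing tone.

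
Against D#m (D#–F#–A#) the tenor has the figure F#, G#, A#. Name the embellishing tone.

The harmony at that moment is D# minor triad (D#, F#, A#); G# is not a chord tone.
It is approached by step up from F# and left by step up to A#.
Step in, step out in the same direction — a passing tone.

G# is a passing tone.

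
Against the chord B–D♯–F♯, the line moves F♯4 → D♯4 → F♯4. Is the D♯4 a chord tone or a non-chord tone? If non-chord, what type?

Chord tone (the third of B major triad).

B major triad contains B, D♯, F♯; D♯ is the third, so it is a chord tone.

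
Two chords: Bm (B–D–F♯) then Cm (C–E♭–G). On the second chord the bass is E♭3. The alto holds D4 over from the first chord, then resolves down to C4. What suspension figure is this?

At the second chord the bass is E♭3. The suspended D4 lies a seventh above the bass; after resolving down by step to C4, the interval above the bass becomes a sixth.
Suspension figures are named by those two intervals: 7–6.

7–6 suspension.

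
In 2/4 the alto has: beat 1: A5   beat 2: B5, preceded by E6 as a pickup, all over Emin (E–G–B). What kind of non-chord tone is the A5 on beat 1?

Appoggiatura.

The harmony at that moment is E minor triad (E, G, B); A5 is not a chord tone.
It is approached by leap down from E6 and left by step up to B5.
Leap in, step out, metrically accented — an appoggiatura.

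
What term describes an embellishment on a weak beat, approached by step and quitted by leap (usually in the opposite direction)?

Approach: by step. Departure: by leap. Metric position: weak.
Step in, leap out, from a weak position — an escape tone (échappée). (It is the mirror image of the appoggiatura, which leaps in and steps out on a strong beat.)

Escape tone.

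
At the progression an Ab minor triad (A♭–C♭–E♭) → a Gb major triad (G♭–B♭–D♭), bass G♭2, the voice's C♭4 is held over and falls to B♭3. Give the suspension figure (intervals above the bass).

4–3 suspension.

At the second chord the bass is G♭2. The suspended C♭4 lies a fourth above the bass; after resolving down by step to B♭3, the interval above the bass becomes a third.
Suspension figures are named by those two intervals: 4–3.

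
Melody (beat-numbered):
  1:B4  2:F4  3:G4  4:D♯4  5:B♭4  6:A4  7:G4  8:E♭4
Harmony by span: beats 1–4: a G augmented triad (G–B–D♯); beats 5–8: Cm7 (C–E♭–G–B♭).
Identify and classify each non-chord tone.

F4 (beat 2) — appoggiatura; A4 (beat 6) — passing tone.

The harmony at that moment is G augmented triad (G, B, D♯); F4 is not a chord tone.
It is approached by leap down from B4 and left by step up to G4.
Leap in, step out — an appoggiatura.
The harmony at that moment is C minor seventh chord (C, E♭, G, B♭); A4 is not a chord tone.
It is approached by step down from B♭4 and left by step down to G4.
Step in, step out in the same direction — a passing tone.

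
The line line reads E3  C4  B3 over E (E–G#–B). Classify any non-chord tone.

C4 is an appoggiatura.

The harmony at that moment is E major triad (E, G#, B); C4 is not a chord tone.
It is approached by leap up from E3 and left by step down to B3.
Leap in, step out — an appoggiatura.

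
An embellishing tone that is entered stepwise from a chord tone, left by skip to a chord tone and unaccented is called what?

Approach: by step. Departure: by leap. Metric position: weak.
Step in, leap out, from a weak position — an escape tone (échappée). (It is the mirror image of the appoggiatura, which leaps in and steps out on a strong beat.)

Escape tone.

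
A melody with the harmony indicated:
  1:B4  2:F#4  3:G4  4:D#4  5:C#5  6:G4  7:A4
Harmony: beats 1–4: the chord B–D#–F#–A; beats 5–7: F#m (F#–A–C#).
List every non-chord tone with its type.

The harmony at that moment is B dominant seventh chord (B, D#, F#, A); G4 is not a chord tone.
It is approached by step up from F#4 and left by leap down to D#4.
Step in, leap out — an escape tone.
The harmony at that moment is F# minor triad (F#, A, C#); G4 is not a chord tone.
It is approached by leap down from C#5 and left by step up to A4.
Leap in, step out — an appoggiatura.

G4 (beat 3) — escape tone; G4 (beat 6) — appoggiatura.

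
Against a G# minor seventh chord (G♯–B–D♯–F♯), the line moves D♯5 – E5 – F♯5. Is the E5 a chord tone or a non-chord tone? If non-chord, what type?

The harmony at that moment is G♯ minor seventh chord (G♯, B, D♯, F♯); E5 is not a chord tone.
It is approached by step up from D♯5 and left by step up to F♯5.
Step in, step out in the same direction — a passing tone.

Non-chord tone — a passing tone.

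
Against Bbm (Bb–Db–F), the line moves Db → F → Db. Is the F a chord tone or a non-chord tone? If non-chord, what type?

Chord tone (the fifth of Bb minor triad).

Bb minor triad contains Bb, Db, F; F is the fifth, so it is a chord tone.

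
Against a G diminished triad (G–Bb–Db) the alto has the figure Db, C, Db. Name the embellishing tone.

The harmony at that moment is G diminished triad (G, Bb, Db); C is not a chord tone.
It is approached by step down from Db and left by step up to Db.
Step away and step back to the same note — a neighbor tone (lower neighbor).

C is a neighbor tone.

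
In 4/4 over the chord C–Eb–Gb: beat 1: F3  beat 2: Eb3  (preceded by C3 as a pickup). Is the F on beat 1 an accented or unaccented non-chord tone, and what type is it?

The harmony at that moment is C diminished triad (C, Eb, Gb); F3 is not a chord tone.
It is approached by leap up from C3 and left by step down to Eb3.
Leap in, step out — an appoggiatura.
It falls on the downbeat, so it is accented.

Accented appoggiatura.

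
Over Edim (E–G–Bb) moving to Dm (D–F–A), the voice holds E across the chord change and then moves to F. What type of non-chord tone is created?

E is a retardation.

The harmony at that moment is D minor triad (D, F, A); E is not a chord tone.
It is held over (the same pitch as the preceding E) and left by step up to F.
Held over from the previous chord and resolving up by step — a retardation.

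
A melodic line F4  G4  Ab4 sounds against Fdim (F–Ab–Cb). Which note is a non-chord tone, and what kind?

G4 is a passing tone.

The harmony at that moment is F diminished triad (F, Ab, Cb); G4 is not a chord tone.
It is approached by step up from F4 and left by step up to Ab4.
Step in, step out in the same direction — a passing tone.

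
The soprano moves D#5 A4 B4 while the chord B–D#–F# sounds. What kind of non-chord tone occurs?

A4 is an appoggiatura.

The harmony at that moment is B major triad (B, D#, F#); A4 is not a chord tone.
It is approached by leap down from D#5 and left by step up to B4.
Leap in, step out — an appoggiatura.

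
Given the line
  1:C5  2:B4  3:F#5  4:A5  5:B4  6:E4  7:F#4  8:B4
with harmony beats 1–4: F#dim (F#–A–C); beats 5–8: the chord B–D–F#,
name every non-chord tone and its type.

B4 (beat 2) — escape tone; E4 (beat 6) — appoggiatura.

The harmony at that moment is F# diminished triad (F#, A, C); B4 is not a chord tone.
It is approached by step down from C5 and left by leap up to F#5.
Step in, leap out — an escape tone.
The harmony at that moment is B minor triad (B, D, F#); E4 is not a chord tone.
It is approached by leap down from B4 and left by step up to F#4.
Leap in, step out — an appoggiatura.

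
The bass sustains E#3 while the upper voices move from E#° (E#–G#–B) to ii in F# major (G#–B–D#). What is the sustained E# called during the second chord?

The harmony at that moment is G# minor triad (G#, B, D#); E#3 is not a chord tone.
It is held over (the same pitch as the preceding E#3) and then sustained as the same pitch into the next harmony.
Sustained through a change of harmony — a pedal tone.

Pedal tone (pedal point).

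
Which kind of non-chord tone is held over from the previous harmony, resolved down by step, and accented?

Approach: by preparation — the pitch is first a chord tone, then held (tied or repeated) while the harmony changes under it. Departure: down by step. Metric position: strong.
A prepared dissonance that resolves downward by step — a suspension. (The same figure resolving upward would be a retardation.)

Suspension.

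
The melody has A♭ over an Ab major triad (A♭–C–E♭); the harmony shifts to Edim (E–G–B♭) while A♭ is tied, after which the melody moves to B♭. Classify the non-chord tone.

The harmony at that moment is E diminished triad (E, G, B♭); A♭ is not a chord tone.
It is held over (the same pitch as the preceding A♭) and left by step up to B♭.
Held over from the previous chord and resolving up by step — a retardation.

A♭ is a retardation.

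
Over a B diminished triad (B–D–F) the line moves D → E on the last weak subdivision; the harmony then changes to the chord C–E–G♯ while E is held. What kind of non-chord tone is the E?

The harmony at that moment is B diminished triad (B, D, F); E is not a chord tone.
It is approached by step up from D and then sustained as the same pitch into the next harmony.
Arriving early and becoming a chord tone when the harmony changes — an anticipation.

E is an anticipation.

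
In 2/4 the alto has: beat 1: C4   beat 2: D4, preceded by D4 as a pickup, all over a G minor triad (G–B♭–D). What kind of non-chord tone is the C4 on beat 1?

The harmony at that moment is G minor triad (G, B♭, D); C4 is not a chord tone.
It is approached by step down from D4 and left by step up to D4.
Step away and step back to the same note — a neighbor tone (lower neighbor).

Lower neighbor tone.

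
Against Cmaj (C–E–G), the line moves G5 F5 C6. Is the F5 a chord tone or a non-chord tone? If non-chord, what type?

The harmony at that moment is C major triad (C, E, G); F5 is not a chord tone.
It is approached by step down from G5 and left by leap up to C6.
Step in, leap out — an escape tone.

Non-chord tone — an escape tone.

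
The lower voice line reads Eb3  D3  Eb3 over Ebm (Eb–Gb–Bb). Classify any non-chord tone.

D3 is a neighbor tone.

The harmony at that moment is Eb minor triad (Eb, Gb, Bb); D3 is not a chord tone.
It is approached by step down from Eb3 and left by step up to Eb3.
Step away and step back to the same note — a neighbor tone (lower neighbor).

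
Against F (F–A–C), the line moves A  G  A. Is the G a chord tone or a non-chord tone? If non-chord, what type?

Non-chord tone — a neighbor tone.

The harmony at that moment is F major triad (F, A, C); G is not a chord tone.
It is approached by step down from A and left by step up to A.
Step away and step back to the same note — a neighbor tone (lower neighbor).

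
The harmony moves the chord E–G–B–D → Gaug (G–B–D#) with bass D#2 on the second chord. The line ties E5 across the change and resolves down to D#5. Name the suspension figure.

At the second chord the bass is D#2. The suspended E5 lies a ninth above the bass; after resolving down by step to D#5, the interval above the bass becomes an octave.
Suspension figures are named by those two intervals: 9–8.

9–8 suspension.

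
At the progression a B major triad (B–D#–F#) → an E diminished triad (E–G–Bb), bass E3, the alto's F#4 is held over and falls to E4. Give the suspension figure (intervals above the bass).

At the second chord the bass is E3. The suspended F#4 lies a ninth above the bass; after resolving down by step to E4, the interval above the bass becomes an octave.
Suspension figures are named by those two intervals: 9–8.

9–8 suspension.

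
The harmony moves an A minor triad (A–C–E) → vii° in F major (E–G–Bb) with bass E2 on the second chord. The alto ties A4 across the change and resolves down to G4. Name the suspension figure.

At the second chord the bass is E2. The suspended A4 lies a fourth above the bass; after resolving down by step to G4, the interval above the bass becomes a third.
Suspension figures are named by those two intervals: 4–3.

4–3 suspension.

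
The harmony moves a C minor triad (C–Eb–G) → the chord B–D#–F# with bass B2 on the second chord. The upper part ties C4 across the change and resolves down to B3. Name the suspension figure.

At the second chord the bass is B2. The suspended C4 lies a ninth above the bass; after resolving down by step to B3, the interval above the bass becomes an octave.
Suspension figures are named by those two intervals: 9–8.

9–8 suspension.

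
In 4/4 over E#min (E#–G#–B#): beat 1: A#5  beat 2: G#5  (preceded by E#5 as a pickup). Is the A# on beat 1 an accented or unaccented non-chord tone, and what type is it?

The harmony at that moment is E# minor triad (E#, G#, B#); A#5 is not a chord tone.
It is approached by leap up from E#5 and left by step down to G#5.
Leap in, step out — an appoggiatura.
It falls on the downbeat, so it is accented.

Accented appoggiatura.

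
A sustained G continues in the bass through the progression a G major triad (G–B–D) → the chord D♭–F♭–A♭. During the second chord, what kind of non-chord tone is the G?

The harmony at that moment is D♭ minor triad (D♭, F♭, A♭); G is not a chord tone.
It is held over (the same pitch as the preceding G) and then sustained as the same pitch into the next harmony.
Sustained through a change of harmony — a pedal tone.

Pedal tone (pedal point).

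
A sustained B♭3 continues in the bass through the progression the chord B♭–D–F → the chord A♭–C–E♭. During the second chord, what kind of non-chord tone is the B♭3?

The harmony at that moment is A♭ major triad (A♭, C, E♭); B♭3 is not a chord tone.
It is held over (the same pitch as the preceding B♭3) and then sustained as the same pitch into the next harmony.
Sustained through a change of harmony — a pedal tone.

Pedal tone (pedal point).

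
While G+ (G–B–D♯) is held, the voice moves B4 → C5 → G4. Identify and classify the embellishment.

C5 is an escape tone.

The harmony at that moment is G augmented triad (G, B, D♯); C5 is not a chord tone.
It is approached by step up from B4 and left by leap down to G4.
Step in, leap out — an escape tone.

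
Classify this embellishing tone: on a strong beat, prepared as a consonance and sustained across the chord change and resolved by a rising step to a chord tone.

Retardation.

Approach: by preparation — the pitch is first a chord tone, then held (tied or repeated) while the harmony changes under it. Departure: up by step. Metric position: strong.
A prepared dissonance that resolves upward by step — a retardation. (The same figure resolving downward would be a suspension.)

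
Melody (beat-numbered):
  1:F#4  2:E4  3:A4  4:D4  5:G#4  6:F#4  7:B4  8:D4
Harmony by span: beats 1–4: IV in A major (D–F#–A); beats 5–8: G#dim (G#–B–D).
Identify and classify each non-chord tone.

The harmony at that moment is D major triad (D, F#, A); E4 is not a chord tone.
It is approached by step down from F#4 and left by leap up to A4.
Step in, leap out — an escape tone.
The harmony at that moment is G# diminished triad (G#, B, D); F#4 is not a chord tone.
It is approached by step down from G#4 and left by leap up to B4.
Step in, leap out — an escape tone.

E4 (beat 2) — escape tone; F#4 (beat 6) — escape tone.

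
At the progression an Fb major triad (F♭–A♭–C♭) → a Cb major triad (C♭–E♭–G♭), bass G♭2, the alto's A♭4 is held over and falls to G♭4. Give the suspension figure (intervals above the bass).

9–8 suspension.

At the second chord the bass is G♭2. The suspended A♭4 lies a ninth above the bass; after resolving down by step to G♭4, the interval above the bass becomes an octave.
Suspension figures are named by those two intervals: 9–8.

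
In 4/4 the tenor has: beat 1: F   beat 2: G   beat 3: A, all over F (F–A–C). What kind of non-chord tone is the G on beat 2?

The harmony at that moment is F major triad (F, A, C); G is not a chord tone.
It is approached by step up from F and left by step up to A.
Step in, step out in the same direction — a passing tone.

Passing tone.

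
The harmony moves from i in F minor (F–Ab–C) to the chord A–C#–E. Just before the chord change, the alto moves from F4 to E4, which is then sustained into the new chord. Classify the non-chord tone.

E4 is an anticipation.

The harmony at that moment is F minor triad (F, Ab, C); E4 is not a chord tone.
It is approached by step down from F4 and then sustained as the same pitch into the next harmony.
Arriving early and becoming a chord tone when the harmony changes — an anticipation.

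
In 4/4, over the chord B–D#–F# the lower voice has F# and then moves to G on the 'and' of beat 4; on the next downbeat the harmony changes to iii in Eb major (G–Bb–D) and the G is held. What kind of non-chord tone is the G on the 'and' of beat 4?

The harmony at that moment is B major triad (B, D#, F#); G is not a chord tone.
It is approached by step up from F# and then sustained as the same pitch into the next harmony.
Arriving early and becoming a chord tone when the harmony changes — an anticipation.

Anticipation.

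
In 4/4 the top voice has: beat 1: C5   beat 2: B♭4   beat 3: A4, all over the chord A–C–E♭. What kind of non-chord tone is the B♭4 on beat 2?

Passing tone.

The harmony at that moment is A diminished triad (A, C, E♭); B♭4 is not a chord tone.
It is approached by step down from C5 and left by step down to A4.
Step in, step out in the same direction — a passing tone.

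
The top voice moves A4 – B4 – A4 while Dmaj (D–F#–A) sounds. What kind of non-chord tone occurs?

The harmony at that moment is D major triad (D, F#, A); B4 is not a chord tone.
It is approached by step up from A4 and left by step down to A4.
Step away and step back to the same note — a neighbor tone (upper neighbor).

B4 is a neighbor tone.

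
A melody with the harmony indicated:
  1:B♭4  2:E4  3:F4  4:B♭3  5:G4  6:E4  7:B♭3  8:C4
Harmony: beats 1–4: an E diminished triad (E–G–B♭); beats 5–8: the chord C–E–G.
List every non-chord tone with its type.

The harmony at that moment is E diminished triad (E, G, B♭); F4 is not a chord tone.
It is approached by step up from E4 and left by leap down to B♭3.
Step in, leap out — an escape tone.
The harmony at that moment is C major triad (C, E, G); B♭3 is not a chord tone.
It is approached by leap down from E4 and left by step up to C4.
Leap in, step out — an appoggiatura.

F4 (beat 3) — escape tone; B♭3 (beat 7) — appoggiatura.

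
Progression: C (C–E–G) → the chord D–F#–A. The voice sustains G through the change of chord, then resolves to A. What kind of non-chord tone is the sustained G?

G is a retardation.

The harmony at that moment is D major triad (D, F#, A); G is not a chord tone.
It is held over (the same pitch as the preceding G) and left by step up to A.
Held over from the previous chord and resolving up by step — a retardation.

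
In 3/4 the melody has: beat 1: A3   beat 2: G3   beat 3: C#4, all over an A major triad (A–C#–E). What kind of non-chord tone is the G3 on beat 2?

Escape tone.

The harmony at that moment is A major triad (A, C#, E); G3 is not a chord tone.
It is approached by step down from A3 and left by leap up to C#4.
Step in, leap out, on a weak beat — an escape tone.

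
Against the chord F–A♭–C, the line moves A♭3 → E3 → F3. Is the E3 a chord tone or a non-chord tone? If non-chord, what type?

Non-chord tone — an appoggiatura.

The harmony at that moment is F minor triad (F, A♭, C); E3 is not a chord tone.
It is approached by leap down from A♭3 and left by step up to F3.
Leap in, step out — an appoggiatura.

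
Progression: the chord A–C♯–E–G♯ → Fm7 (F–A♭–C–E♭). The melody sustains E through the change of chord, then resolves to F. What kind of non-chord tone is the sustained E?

The harmony at that moment is F minor seventh chord (F, A♭, C, E♭); E is not a chord tone.
It is held over (the same pitch as the preceding E) and left by step up to F.
Held over from the previous chord and resolving up by step — a retardation.

E is a retardation.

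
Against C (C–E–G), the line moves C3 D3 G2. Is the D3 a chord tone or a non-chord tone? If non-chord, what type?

The harmony at that moment is C major triad (C, E, G); D3 is not a chord tone.
It is approached by step up from C3 and left by leap down to G2.
Step in, leap out — an escape tone.

Non-chord tone — an escape tone.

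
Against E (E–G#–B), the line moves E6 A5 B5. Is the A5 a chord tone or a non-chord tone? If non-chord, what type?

The harmony at that moment is E major triad (E, G#, B); A5 is not a chord tone.
It is approached by leap down from E6 and left by step up to B5.
Leap in, step out — an appoggiatura.

Non-chord tone — an appoggiatura.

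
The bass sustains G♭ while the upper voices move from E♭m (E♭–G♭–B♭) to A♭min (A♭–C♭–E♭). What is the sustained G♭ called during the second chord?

Pedal tone (pedal point).

The harmony at that moment is A♭ minor triad (A♭, C♭, E♭); G♭ is not a chord tone.
It is held over (the same pitch as the preceding G♭) and then sustained as the same pitch into the next harmony.
Sustained through a change of harmony — a pedal tone.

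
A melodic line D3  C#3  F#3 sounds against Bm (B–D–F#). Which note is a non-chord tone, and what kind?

C#3 is an escape tone.

The harmony at that moment is B minor triad (B, D, F#); C#3 is not a chord tone.
It is approached by step down from D3 and left by leap up to F#3.
Step in, leap out — an escape tone.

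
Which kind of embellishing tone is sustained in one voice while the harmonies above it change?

Approach: none. Departure: none — a single pitch is sustained while the chords change around it, passing through harmonies that do not contain it.
No melodic motion at all; the dissonance is created entirely by the moving harmonies against the stationary note — a pedal tone (pedal point).

Pedal tone.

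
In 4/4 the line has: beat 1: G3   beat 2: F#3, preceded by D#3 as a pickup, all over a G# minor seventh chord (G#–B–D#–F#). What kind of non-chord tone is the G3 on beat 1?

The harmony at that moment is G# minor seventh chord (G#, B, D#, F#); G3 is not a chord tone.
It is approached by leap up from D#3 and left by step down to F#3.
Leap in, step out, metrically accented — an appoggiatura.

Appoggiatura.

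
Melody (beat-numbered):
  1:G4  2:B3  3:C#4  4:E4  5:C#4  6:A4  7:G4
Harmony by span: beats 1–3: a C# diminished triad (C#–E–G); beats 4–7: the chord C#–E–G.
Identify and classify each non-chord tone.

B3 (beat 2) — appoggiatura; A4 (beat 6) — appoggiatura.

The harmony at that moment is C# diminished triad (C#, E, G); B3 is not a chord tone.
It is approached by leap down from G4 and left by step up to C#4.
Leap in, step out — an appoggiatura.
The harmony at that moment is C# diminished triad (C#, E, G); A4 is not a chord tone.
It is approached by leap up from C#4 and left by step down to G4.
Leap in, step out — an appoggiatura.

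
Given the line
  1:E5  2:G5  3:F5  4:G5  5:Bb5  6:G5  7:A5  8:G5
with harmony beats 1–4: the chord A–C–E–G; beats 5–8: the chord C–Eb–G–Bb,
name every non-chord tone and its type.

F5 (beat 3) — neighbor tone; A5 (beat 7) — neighbor tone.

The harmony at that moment is A minor seventh chord (A, C, E, G); F5 is not a chord tone.
It is approached by step down from G5 and left by step up to G5.
Step away and step back to the same note — a neighbor tone (lower neighbor).
The harmony at that moment is C minor seventh chord (C, Eb, G, Bb); A5 is not a chord tone.
It is approached by step up from G5 and left by step down to G5.
Step away and step back to the same note — a neighbor tone (upper neighbor).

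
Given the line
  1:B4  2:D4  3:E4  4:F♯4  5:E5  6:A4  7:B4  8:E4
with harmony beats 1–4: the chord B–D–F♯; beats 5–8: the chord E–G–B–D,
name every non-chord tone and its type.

The harmony at that moment is B minor triad (B, D, F♯); E4 is not a chord tone.
It is approached by step up from D4 and left by step up to F♯4.
Step in, step out in the same direction — a passing tone.
The harmony at that moment is E minor seventh chord (E, G, B, D); A4 is not a chord tone.
It is approached by leap down from E5 and left by step up to B4.
Leap in, step out — an appoggiatura.

E4 (beat 3) — passing tone; A4 (beat 6) — appoggiatura.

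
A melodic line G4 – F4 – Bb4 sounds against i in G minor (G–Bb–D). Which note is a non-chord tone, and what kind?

The harmony at that moment is G minor triad (G, Bb, D); F4 is not a chord tone.
It is approached by step down from G4 and left by leap up to Bb4.
Step in, leap out — an escape tone.

F4 is an escape tone.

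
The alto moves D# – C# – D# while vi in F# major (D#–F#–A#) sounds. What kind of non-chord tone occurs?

The harmony at that moment is D# minor triad (D#, F#, A#); C# is not a chord tone.
It is approached by step down from D# and left by step up to D#.
Step away and step back to the same note — a neighbor tone (lower neighbor).

C# is a neighbor tone.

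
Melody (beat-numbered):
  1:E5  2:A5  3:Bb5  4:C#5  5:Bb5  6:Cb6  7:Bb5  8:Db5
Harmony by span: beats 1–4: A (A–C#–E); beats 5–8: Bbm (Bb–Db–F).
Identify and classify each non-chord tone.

Bb5 (beat 3) — escape tone; Cb6 (beat 6) — neighbor tone.

The harmony at that moment is A major triad (A, C#, E); Bb5 is not a chord tone.
It is approached by step up from A5 and left by leap down to C#5.
Step in, leap out — an escape tone.
The harmony at that moment is Bb minor triad (Bb, Db, F); Cb6 is not a chord tone.
It is approached by step up from Bb5 and left by step down to Bb5.
Step away and step back to the same note — a neighbor tone (upper neighbor).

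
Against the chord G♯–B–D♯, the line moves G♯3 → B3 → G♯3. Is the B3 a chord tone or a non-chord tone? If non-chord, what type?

Chord tone (the third of G# minor triad).

G# minor triad contains G♯, B, D♯; B is the third, so it is a chord tone.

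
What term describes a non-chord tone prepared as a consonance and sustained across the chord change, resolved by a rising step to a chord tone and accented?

Retardation.

Approach: by preparation — the pitch is first a chord tone, then held (tied or repeated) while the harmony changes under it. Departure: up by step. Metric position: strong.
A prepared dissonance that resolves upward by step — a retardation. (The same figure resolving downward would be a suspension.)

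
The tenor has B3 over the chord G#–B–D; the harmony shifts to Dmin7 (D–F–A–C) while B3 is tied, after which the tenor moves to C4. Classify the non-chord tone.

The harmony at that moment is D minor seventh chord (D, F, A, C); B3 is not a chord tone.
It is held over (the same pitch as the preceding B3) and left by step up to C4.
Held over from the previous chord and resolving up by step — a retardation.

B3 is a retardation.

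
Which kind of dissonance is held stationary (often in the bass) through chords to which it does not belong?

Pedal tone.

Approach: none. Departure: none — a single pitch is sustained while the chords change around it, passing through harmonies that do not contain it.
No melodic motion at all; the dissonance is created entirely by the moving harmonies against the stationary note — a pedal tone (pedal point).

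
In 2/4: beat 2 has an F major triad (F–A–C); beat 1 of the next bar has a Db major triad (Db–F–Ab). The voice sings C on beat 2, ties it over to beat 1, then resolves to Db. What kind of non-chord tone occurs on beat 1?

The harmony at that moment is Db major triad (Db, F, Ab); C is not a chord tone.
It is held over (the same pitch as the preceding C) and left by step up to Db.
Held over from the previous chord and resolving up by step — a retardation.

Retardation.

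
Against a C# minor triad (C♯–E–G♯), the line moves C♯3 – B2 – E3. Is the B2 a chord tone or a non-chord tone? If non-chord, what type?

Non-chord tone — an escape tone.

The harmony at that moment is C♯ minor triad (C♯, E, G♯); B2 is not a chord tone.
It is approached by step down from C♯3 and left by leap up to E3.
Step in, leap out — an escape tone.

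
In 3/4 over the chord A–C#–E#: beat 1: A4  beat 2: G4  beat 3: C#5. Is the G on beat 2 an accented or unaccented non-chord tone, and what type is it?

Unaccented escape tone.

The harmony at that moment is A augmented triad (A, C#, E#); G4 is not a chord tone.
It is approached by step down from A4 and left by leap up to C#5.
Step in, leap out — an escape tone.
It falls on a weak beat, so it is unaccented.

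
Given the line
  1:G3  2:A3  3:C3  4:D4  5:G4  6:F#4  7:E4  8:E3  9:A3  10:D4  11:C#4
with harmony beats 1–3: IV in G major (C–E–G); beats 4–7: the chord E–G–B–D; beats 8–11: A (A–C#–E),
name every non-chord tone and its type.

The harmony at that moment is C major triad (C, E, G); A3 is not a chord tone.
It is approached by step up from G3 and left by leap down to C3.
Step in, leap out — an escape tone.
The harmony at that moment is E minor seventh chord (E, G, B, D); F#4 is not a chord tone.
It is approached by step down from G4 and left by step down to E4.
Step in, step out in the same direction — a passing tone.
The harmony at that moment is A major triad (A, C#, E); D4 is not a chord tone.
It is approached by leap up from A3 and left by step down to C#4.
Leap in, step out — an appoggiatura.

A3 (beat 2) — escape tone; F#4 (beat 6) — passing tone; D4 (beat 10) — appoggiatura.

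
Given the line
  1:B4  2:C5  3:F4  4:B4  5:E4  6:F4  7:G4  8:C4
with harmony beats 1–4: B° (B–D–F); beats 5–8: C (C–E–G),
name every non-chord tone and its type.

The harmony at that moment is B diminished triad (B, D, F); C5 is not a chord tone.
It is approached by step up from B4 and left by leap down to F4.
Step in, leap out — an escape tone.
The harmony at that moment is C major triad (C, E, G); F4 is not a chord tone.
It is approached by step up from E4 and left by step up to G4.
Step in, step out in the same direction — a passing tone.

C5 (beat 2) — escape tone; F4 (beat 6) — passing tone.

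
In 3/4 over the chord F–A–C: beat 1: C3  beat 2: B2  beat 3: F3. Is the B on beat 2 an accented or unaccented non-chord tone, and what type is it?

Unaccented escape tone.

The harmony at that moment is F major triad (F, A, C); B2 is not a chord tone.
It is approached by step down from C3 and left by leap up to F3.
Step in, leap out — an escape tone.
It falls on a weak beat, so it is unaccented.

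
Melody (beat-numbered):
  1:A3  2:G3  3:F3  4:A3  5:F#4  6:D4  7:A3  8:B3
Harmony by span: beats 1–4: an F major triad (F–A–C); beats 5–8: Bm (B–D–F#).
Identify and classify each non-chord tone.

G3 (beat 2) — passing tone; A3 (beat 7) — appoggiatura.

The harmony at that moment is F major triad (F, A, C); G3 is not a chord tone.
It is approached by step down from A3 and left by step down to F3.
Step in, step out in the same direction — a passing tone.
The harmony at that moment is B minor triad (B, D, F#); A3 is not a chord tone.
It is approached by leap down from D4 and left by step up to B3.
Leap in, step out — an appoggiatura.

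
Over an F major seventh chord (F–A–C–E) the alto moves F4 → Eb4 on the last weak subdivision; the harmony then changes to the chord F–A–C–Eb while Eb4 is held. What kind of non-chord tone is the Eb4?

Eb4 is an anticipation.

The harmony at that moment is F major seventh chord (F, A, C, E); Eb4 is not a chord tone.
It is approached by step down from F4 and then sustained as the same pitch into the next harmony.
Arriving early and becoming a chord tone when the harmony changes — an anticipation.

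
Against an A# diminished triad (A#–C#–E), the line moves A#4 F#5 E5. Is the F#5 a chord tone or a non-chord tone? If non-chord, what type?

The harmony at that moment is A# diminished triad (A#, C#, E); F#5 is not a chord tone.
It is approached by leap up from A#4 and left by step down to E5.
Leap in, step out — an appoggiatura.

Non-chord tone — an appoggiatura.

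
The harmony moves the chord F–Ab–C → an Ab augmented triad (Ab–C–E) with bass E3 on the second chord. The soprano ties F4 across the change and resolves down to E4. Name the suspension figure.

At the second chord the bass is E3. The suspended F4 lies a ninth above the bass; after resolving down by step to E4, the interval above the bass becomes an octave.
Suspension figures are named by those two intervals: 9–8.

9–8 suspension.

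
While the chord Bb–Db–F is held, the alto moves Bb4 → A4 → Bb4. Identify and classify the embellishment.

The harmony at that moment is Bb minor triad (Bb, Db, F); A4 is not a chord tone.
It is approached by step down from Bb4 and left by step up to Bb4.
Step away and step back to the same note — a neighbor tone (lower neighbor).

A4 is a neighbor tone.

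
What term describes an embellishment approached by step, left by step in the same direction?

Passing tone.

Approach: by step. Departure: by step, continuing in the same direction.
Stepwise on both sides with no change of direction means the note fills in the space between two different chord tones — a passing tone. (Had it turned back to its starting note it would be a neighbor tone instead.)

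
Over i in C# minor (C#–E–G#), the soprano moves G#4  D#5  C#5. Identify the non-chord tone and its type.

The harmony at that moment is C# minor triad (C#, E, G#); D#5 is not a chord tone.
It is approached by leap up from G#4 and left by step down to C#5.
Leap in, step out — an appoggiatura.

D#5 is an appoggiatura.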